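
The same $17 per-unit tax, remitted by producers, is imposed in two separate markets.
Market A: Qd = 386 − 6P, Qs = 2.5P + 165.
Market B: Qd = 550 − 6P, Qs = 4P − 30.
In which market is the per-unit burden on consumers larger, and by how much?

Market A: pre-tax P* = $26, Q* = 230; post-tax Q = 200; per-unit burden on consumers = $5.
Market B: pre-tax P* = $58, Q* = 202; post-tax Q = 161.2; per-unit burden on consumers = $6.8.
Difference: $5 vs $6.8 → market B is larger by $1.8.

Market B, by $1.8.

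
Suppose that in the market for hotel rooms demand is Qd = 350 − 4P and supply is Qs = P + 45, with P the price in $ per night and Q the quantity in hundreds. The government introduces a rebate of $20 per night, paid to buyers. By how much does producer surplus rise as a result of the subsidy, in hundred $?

Before the subsidy: set 350 − 4P = P + 45 → P* = $61, Q* = 106.
With a per-unit subsidy paid to buyers, each effectively pays P − 20, so demand becomes Qd = 350 − 4(P − 20).
New equilibrium: buyers pay $57, sellers receive $77, Q = 122. (Wedge: Pb − Ps = −20.)
ΔPS is the trapezoid between Q = 122 and Q = 106 of height $16: ½ · (106 + 122) · 16 = $1824.

Producer surplus rises by $1824 hundred.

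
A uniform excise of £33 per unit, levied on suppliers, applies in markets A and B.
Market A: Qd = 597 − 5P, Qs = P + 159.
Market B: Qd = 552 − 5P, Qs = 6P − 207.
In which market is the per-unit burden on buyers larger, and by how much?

Market A: pre-tax P* = £73, Q* = 232; post-tax Q = 204.5; per-unit burden on buyers = £5.5.
Market B: pre-tax P* = £69, Q* = 207; post-tax Q = 117; per-unit burden on buyers = £18.
Difference: £5.5 vs £18 → market B is larger by £12.5.

Market B, by £12.5.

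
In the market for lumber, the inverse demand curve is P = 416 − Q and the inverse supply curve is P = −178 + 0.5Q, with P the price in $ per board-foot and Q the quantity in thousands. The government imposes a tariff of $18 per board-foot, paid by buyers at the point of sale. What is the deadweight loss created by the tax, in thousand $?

Inverting to Q(P) form: Qd = 416 − P; Qs = 2P + 356.
Without the tax, 416 − P = 2P + 356 gives 3P = 60, so P* = $20 and Q* = 396.
With the tax collected from buyers, demand (in seller-price terms) shifts: Qd = 416 − (P + 18).
New equilibrium: buyers pay $32, producers receive $14, Q = 384. (Wedge: Pb − Ps = 18.)
Quantity falls by |ΔQ| = |396 − 384| = 12.
DWL = ½ · t · |ΔQ| = ½ · 18 · 12 = $108.

Deadweight loss = $108 thousand.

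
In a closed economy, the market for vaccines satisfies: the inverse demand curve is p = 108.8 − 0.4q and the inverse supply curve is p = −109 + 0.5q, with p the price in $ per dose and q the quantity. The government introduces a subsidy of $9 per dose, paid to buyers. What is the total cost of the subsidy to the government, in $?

Rewrite in direct form: qd = 272 − 2.5p and qs = 2p + 218.
Before the subsidy: set 272 − 2.5p = 2p + 218 → p* = $12, q* = 242.
With a per-unit subsidy paid to buyers, each effectively pays p − 9, so demand becomes qd = 272 − 2.5(p − 9).
New equilibrium: buyers pay $8, suppliers receive $17, q = 252. (Wedge: pb − ps = −9.)
Outlay = t · Q = 9 · 252 = $2268.

Government outlay = $2268.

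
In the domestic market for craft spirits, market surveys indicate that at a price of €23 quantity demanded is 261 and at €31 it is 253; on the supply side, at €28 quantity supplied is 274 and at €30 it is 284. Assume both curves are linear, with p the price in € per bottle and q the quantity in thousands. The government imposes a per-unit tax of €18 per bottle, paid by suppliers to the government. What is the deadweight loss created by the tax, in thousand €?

Demand slope: (253 − 261)/(31 − 23) = -1, so qd = 284 − p.
Supply slope: (284 − 274)/(30 − 28) = 5, so qs = 5p + 134.
Before the tax: set 284 − p = 5p + 134 → p* = €25, q* = 259.
With the tax collected from suppliers, supply shifts: qs = 5(p − 18) + 134.
Solving gives q = 244 with consumers paying €40 and suppliers receiving €22 (the €18 wedge).
Quantity falls by |ΔQ| = |259 − 244| = 15.
DWL = ½ · t · |ΔQ| = ½ · 18 · 15 = €135.

Deadweight loss = €135 thousand.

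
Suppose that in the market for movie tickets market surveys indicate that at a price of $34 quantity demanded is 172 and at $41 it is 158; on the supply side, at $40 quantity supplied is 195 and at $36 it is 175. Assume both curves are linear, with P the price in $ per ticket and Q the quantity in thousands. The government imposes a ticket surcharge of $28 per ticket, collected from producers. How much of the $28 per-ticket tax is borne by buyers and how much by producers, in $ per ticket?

Demand slope: (158 − 172)/(41 − 34) = -2, so Qd = 240 − 2P.
Supply slope: (175 − 195)/(36 − 40) = 5, so Qs = 5P − 5.
Before the tax: set 240 − 2P = 5P − 5 → P* = $35, Q* = 170.
With the tax collected from producers, supply shifts: Qs = 5(P − 28) − 5.
New equilibrium: buyers pay $55, producers receive $27, Q = 130. (Wedge: Pb − Ps = 28.)
Burden on buyers: $20; on producers: $8. (They sum to $28.)
The less price-elastic side of the market bears the larger share of a per-unit tax.

Buyers bear $20 per ticket; producers bear $8 per ticket.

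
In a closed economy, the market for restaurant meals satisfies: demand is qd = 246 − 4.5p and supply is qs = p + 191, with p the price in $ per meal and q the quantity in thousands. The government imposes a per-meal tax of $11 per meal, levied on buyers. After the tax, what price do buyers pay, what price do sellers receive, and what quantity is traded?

Buyers pay $12; sellers receive $1; quantity = 192.

Before the tax: set 246 − 4.5p = p + 191 → p* = $10, q* = 201.
With the tax collected from buyers, demand (in seller-price terms) shifts: qd = 246 − 4.5(p + 11).
New equilibrium: buyers pay $12, sellers receive $1, q = 192. (Wedge: pb − ps = 11.)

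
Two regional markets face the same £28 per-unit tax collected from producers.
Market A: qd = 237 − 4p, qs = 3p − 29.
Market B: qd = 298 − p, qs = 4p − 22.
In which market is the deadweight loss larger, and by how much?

Market A, by £358.4.

Market A: pre-tax p* = £38, q* = 85; post-tax q = 37; deadweight loss = £672.
Market B: pre-tax p* = £64, q* = 234; post-tax q = 211.6; deadweight loss = £313.6.
Difference: £672 vs £313.6 → market A is larger by £358.4.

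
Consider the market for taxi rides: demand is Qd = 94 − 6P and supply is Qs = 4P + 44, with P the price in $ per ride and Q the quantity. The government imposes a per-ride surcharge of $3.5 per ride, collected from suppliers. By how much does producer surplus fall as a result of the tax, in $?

Producer surplus falls by $125.58.

Before the tax: set 94 − 6P = 4P + 44 → P* = $5, Q* = 64.
With the tax collected from suppliers, supply shifts: Qs = 4(P − 3.5) + 44.
Solving gives Q = 55.6 with consumers paying $6.4 and suppliers receiving $2.9 (the $3.5 wedge).
ΔPS is the trapezoid between Q = 55.6 and Q = 64 of height $2.1: ½ · (64 + 55.6) · 2.1 = $125.58.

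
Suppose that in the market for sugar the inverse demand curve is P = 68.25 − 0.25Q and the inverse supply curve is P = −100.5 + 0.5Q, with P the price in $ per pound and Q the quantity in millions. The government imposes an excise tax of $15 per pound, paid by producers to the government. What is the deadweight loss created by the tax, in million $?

Inverting to Q(P) form: Qd = 273 − 4P; Qs = 2P + 201.
Before the tax: set 273 − 4P = 2P + 201 → P* = $12, Q* = 225.
With the tax collected from producers, supply shifts: Qs = 2(P − 15) + 201.
New equilibrium: consumers pay $17, producers receive $2, Q = 205. (Wedge: Pb − Ps = 15.)
Quantity falls by |ΔQ| = |225 − 205| = 20.
DWL = ½ · t · |ΔQ| = ½ · 15 · 20 = $150.

Deadweight loss = $150 million.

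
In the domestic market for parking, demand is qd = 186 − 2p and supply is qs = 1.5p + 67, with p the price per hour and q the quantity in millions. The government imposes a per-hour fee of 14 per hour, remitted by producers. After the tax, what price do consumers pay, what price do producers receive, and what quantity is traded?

Consumers pay 40; producers receive 26; quantity = 106.

Before the tax: set 186 − 2p = 1.5p + 67 → p* = 34, q* = 118.
With the tax collected from producers, supply shifts: qs = 1.5(p − 14) + 67.
Solving gives q = 106 with consumers paying 40 and producers receiving 26 (the 14 wedge).
The less price-elastic side of the market bears the larger share of a per-unit tax.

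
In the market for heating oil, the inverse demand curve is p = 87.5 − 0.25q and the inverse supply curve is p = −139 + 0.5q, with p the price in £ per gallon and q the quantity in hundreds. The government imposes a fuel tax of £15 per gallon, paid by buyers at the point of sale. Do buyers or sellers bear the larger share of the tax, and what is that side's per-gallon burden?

Rewrite in direct form: qd = 350 − 4p and qs = 2p + 278.
Without the tax, 350 − 4p = 2p + 278 gives 6p = 72, so p* = £12 and q* = 302.
With the tax collected from buyers, demand (in seller-price terms) shifts: qd = 350 − 4(p + 15).
Solving gives q = 282 with buyers paying £17 and sellers receiving £2 (the £15 wedge).
Per-gallon burden: buyers £5, sellers £10.
Sellers take the larger share because supply is less price-elastic here (demand slope 4 vs supply slope 2).

Sellers bear the larger share: £10 per gallon.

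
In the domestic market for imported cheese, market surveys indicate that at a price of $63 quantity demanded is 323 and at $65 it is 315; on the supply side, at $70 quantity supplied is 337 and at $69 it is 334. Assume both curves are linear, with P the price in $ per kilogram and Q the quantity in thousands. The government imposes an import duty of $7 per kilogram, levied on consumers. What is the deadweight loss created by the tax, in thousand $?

Demand slope: (315 − 323)/(65 − 63) = -4, so Qd = 575 − 4P.
Supply slope: (334 − 337)/(69 − 70) = 3, so Qs = 3P + 127.
Before the tax: set 575 − 4P = 3P + 127 → P* = $64, Q* = 319.
With the tax collected from consumers, demand (in seller-price terms) shifts: Qd = 575 − 4(P + 7).
New equilibrium: consumers pay $67, suppliers receive $60, Q = 307. (Wedge: Pb − Ps = 7.)
Quantity falls by |ΔQ| = |319 − 307| = 12.
DWL = ½ · t · |ΔQ| = ½ · 7 · 12 = $42.

Deadweight loss = $42 thousand.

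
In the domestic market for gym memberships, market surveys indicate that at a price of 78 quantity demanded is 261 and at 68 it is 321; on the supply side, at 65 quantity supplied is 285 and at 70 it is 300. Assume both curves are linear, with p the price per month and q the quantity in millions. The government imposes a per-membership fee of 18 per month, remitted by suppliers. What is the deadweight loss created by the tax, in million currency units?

Deadweight loss = 324 million.

Demand slope: (321 − 261)/(68 − 78) = -6, so qd = 729 − 6p.
Supply slope: (300 − 285)/(70 − 65) = 3, so qs = 3p + 90.
Before the tax: set 729 − 6p = 3p + 90 → p* = 71, q* = 303.
With the tax collected from suppliers, supply shifts: qs = 3(p − 18) + 90.
Solving gives q = 267 with consumers paying 77 and suppliers receiving 59 (the 18 wedge).
Quantity falls by |ΔQ| = |303 − 267| = 36.
DWL = ½ · t · |ΔQ| = ½ · 18 · 36 = 324.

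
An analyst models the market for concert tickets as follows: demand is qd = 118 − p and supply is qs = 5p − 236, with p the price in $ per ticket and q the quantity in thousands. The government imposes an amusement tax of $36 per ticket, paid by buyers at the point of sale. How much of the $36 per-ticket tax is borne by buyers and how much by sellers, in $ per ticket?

Buyers bear $30 per ticket; sellers bear $6 per ticket.

Without the tax, 118 − p = 5p − 236 gives 6p = 354, so p* = $59 and q* = 59.
With the tax collected from buyers, demand (in seller-price terms) shifts: qd = 118 − (p + 36).
Solving gives q = 29 with buyers paying $89 and sellers receiving $53 (the $36 wedge).
Burden on buyers: $30; on sellers: $6. (They sum to $36.)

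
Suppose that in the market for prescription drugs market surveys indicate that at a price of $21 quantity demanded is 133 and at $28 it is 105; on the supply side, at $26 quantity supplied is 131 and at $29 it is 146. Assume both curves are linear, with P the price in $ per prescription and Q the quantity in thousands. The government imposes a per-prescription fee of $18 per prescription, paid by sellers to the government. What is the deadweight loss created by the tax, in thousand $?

Demand slope: (105 − 133)/(28 − 21) = -4, so Qd = 217 − 4P.
Supply slope: (146 − 131)/(29 − 26) = 5, so Qs = 5P + 1.
Before the tax: set 217 − 4P = 5P + 1 → P* = $24, Q* = 121.
With the tax collected from sellers, supply shifts: Qs = 5(P − 18) + 1.
New equilibrium: consumers pay $34, sellers receive $16, Q = 81. (Wedge: Pb − Ps = 18.)
Quantity falls by |ΔQ| = |121 − 81| = 40.
DWL = ½ · t · |ΔQ| = ½ · 18 · 40 = $360.

Deadweight loss = $360 thousand.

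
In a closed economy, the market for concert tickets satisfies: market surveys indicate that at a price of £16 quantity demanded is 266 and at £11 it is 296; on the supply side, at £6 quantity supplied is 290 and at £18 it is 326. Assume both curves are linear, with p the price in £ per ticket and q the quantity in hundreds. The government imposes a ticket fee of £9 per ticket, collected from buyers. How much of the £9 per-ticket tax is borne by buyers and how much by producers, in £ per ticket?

Demand slope: (296 − 266)/(11 − 16) = -6, so qd = 362 − 6p.
Supply slope: (326 − 290)/(18 − 6) = 3, so qs = 3p + 272.
Before the tax: set 362 − 6p = 3p + 272 → p* = £10, q* = 302.
With the tax collected from buyers, demand (in seller-price terms) shifts: qd = 362 − 6(p + 9).
Solving gives q = 284 with buyers paying £13 and producers receiving £4 (the £9 wedge).
Burden on buyers: £3; on producers: £6. (They sum to £9.)

Buyers bear £3 per ticket; producers bear £6 per ticket.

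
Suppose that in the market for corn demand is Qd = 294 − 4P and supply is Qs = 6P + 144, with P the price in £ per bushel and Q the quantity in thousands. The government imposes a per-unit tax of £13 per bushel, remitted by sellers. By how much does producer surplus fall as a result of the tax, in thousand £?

Producer surplus falls by £1135.68 thousand.

Before the tax: set 294 − 4P = 6P + 144 → P* = £15, Q* = 234.
With the tax collected from sellers, supply shifts: Qs = 6(P − 13) + 144.
Solving gives Q = 202.8 with buyers paying £22.8 and sellers receiving £9.8 (the £13 wedge).
ΔPS is the trapezoid between Q = 202.8 and Q = 234 of height £5.2: ½ · (234 + 202.8) · 5.2 = £1135.68.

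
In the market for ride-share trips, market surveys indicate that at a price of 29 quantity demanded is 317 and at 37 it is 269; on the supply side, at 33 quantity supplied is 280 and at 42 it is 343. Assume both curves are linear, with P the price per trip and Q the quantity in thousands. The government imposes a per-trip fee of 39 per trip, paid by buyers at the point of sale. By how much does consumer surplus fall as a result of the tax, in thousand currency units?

Consumer surplus falls by 4704 thousand.

Demand slope: (269 − 317)/(37 − 29) = -6, so Qd = 491 − 6P.
Supply slope: (343 − 280)/(42 − 33) = 7, so Qs = 7P + 49.
Without the tax, 491 − 6P = 7P + 49 gives 13P = 442, so P* = 34 and Q* = 287.
With the tax collected from buyers, demand (in seller-price terms) shifts: Qd = 491 − 6(P + 39).
New equilibrium: buyers pay 55, producers receive 16, Q = 161. (Wedge: Pb − Ps = 39.)
ΔCS is the trapezoid between Q = 161 and Q = 287 of height 21: ½ · (287 + 161) · 21 = 4704.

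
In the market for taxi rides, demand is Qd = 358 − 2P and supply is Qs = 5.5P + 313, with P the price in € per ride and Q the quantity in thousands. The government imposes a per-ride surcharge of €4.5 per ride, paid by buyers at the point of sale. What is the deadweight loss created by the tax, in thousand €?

Without the tax, 358 − 2P = 5.5P + 313 gives 7.5P = 45, so P* = €6 and Q* = 346.
With the tax collected from buyers, demand (in seller-price terms) shifts: Qd = 358 − 2(P + 4.5).
Solving gives Q = 339.4 with buyers paying €9.3 and suppliers receiving €4.8 (the €4.5 wedge).
Quantity falls by |ΔQ| = |346 − 339.4| = 6.6.
DWL = ½ · t · |ΔQ| = ½ · 4.5 · 6.6 = €14.85.

Deadweight loss = €14.85 thousand.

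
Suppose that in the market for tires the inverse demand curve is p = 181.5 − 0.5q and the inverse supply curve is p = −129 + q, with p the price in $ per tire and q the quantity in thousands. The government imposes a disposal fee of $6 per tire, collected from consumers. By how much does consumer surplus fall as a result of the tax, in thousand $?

Rewrite in direct form: qd = 363 − 2p and qs = p + 129.
Without the tax, 363 − 2p = p + 129 gives 3p = 234, so p* = $78 and q* = 207.
With the tax collected from consumers, demand (in seller-price terms) shifts: qd = 363 − 2(p + 6).
New equilibrium: consumers pay $80, suppliers receive $74, q = 203. (Wedge: pb − ps = 6.)
ΔCS is the trapezoid between Q = 203 and Q = 207 of height $2: ½ · (207 + 203) · 2 = $410.

Consumer surplus falls by $410 thousand.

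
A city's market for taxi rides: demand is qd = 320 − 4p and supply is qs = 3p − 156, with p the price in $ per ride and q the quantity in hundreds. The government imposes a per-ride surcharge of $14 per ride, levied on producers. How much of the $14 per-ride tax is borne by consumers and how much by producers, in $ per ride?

Without the tax, 320 − 4p = 3p − 156 gives 7p = 476, so p* = $68 and q* = 48.
With the tax collected from producers, supply shifts: qs = 3(p − 14) − 156.
New equilibrium: consumers pay $74, producers receive $60, q = 24. (Wedge: pb − ps = 14.)
Burden on consumers: $6; on producers: $8. (They sum to $14.)

Consumers bear $6 per ride; producers bear $8 per ride.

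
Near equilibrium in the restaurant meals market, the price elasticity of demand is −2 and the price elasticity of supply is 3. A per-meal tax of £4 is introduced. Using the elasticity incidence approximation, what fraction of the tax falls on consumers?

Incidence ratio: consumers' share ≈ εs / (εs + |εd|) = 3 / (3 + 2) = 0.6.
Supply is the more elastic side, so consumers bear the larger share.

Consumers' share ≈ 0.6.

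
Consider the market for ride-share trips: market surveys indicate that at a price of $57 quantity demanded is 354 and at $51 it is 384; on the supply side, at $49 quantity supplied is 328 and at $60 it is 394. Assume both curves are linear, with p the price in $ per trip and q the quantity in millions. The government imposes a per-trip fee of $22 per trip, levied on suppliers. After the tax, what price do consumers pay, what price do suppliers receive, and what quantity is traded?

Demand slope: (384 − 354)/(51 − 57) = -5, so qd = 639 − 5p.
Supply slope: (394 − 328)/(60 − 49) = 6, so qs = 6p + 34.
Before the tax: set 639 − 5p = 6p + 34 → p* = $55, q* = 364.
With the tax collected from suppliers, supply shifts: qs = 6(p − 22) + 34.
Solving gives q = 304 with consumers paying $67 and suppliers receiving $45 (the $22 wedge).
The less price-elastic side of the market bears the larger share of a per-unit tax.

Consumers pay $67; suppliers receive $45; quantity = 304.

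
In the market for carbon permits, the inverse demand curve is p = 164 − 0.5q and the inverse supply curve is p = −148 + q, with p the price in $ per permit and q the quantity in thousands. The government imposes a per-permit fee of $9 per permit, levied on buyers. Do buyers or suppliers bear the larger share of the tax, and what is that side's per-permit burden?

Rewrite in direct form: qd = 328 − 2p and qs = p + 148.
Before the tax: set 328 − 2p = p + 148 → p* = $60, q* = 208.
With the tax collected from buyers, demand (in seller-price terms) shifts: qd = 328 − 2(p + 9).
Solving gives q = 202 with buyers paying $63 and suppliers receiving $54 (the $9 wedge).
Per-permit burden: buyers $3, suppliers $6.
Suppliers take the larger share because supply is less price-elastic here (demand slope 2 vs supply slope 1).
The less price-elastic side of the market bears the larger share of a per-unit tax.

Suppliers bear the larger share: $6 per permit.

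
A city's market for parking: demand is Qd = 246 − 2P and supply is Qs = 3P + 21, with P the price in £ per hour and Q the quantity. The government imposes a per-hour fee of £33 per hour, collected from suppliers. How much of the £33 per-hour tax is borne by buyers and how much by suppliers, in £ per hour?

Buyers bear £19.8 per hour; suppliers bear £13.2 per hour.

Without the tax, 246 − 2P = 3P + 21 gives 5P = 225, so P* = £45 and Q* = 156.
With the tax collected from suppliers, supply shifts: Qs = 3(P − 33) + 21.
New equilibrium: buyers pay £64.8, suppliers receive £31.8, Q = 116.4. (Wedge: Pb − Ps = 33.)
Burden on buyers: £19.8; on suppliers: £13.2. (They sum to £33.)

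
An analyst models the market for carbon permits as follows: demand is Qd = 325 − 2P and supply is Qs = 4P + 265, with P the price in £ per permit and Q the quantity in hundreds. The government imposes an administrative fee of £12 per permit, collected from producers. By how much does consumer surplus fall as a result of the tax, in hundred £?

Without the tax, 325 − 2P = 4P + 265 gives 6P = 60, so P* = £10 and Q* = 305.
With the tax collected from producers, supply shifts: Qs = 4(P − 12) + 265.
New equilibrium: consumers pay £18, producers receive £6, Q = 289. (Wedge: Pb − Ps = 12.)
ΔCS is the trapezoid between Q = 289 and Q = 305 of height £8: ½ · (305 + 289) · 8 = £2376.

Consumer surplus falls by £2376 hundred.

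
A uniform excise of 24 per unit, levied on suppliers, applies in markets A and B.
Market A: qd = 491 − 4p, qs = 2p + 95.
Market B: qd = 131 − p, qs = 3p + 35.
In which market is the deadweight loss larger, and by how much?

Market A: pre-tax p* = 66, q* = 227; post-tax q = 195; deadweight loss = 384.
Market B: pre-tax p* = 24, q* = 107; post-tax q = 89; deadweight loss = 216.
Difference: 384 vs 216 → market A is larger by 168.

Market A, by 168.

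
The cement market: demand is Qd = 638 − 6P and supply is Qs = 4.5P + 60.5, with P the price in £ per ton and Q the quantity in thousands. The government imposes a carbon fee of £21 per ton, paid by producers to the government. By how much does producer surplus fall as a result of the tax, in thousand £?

Before the tax: set 638 − 6P = 4.5P + 60.5 → P* = £55, Q* = 308.
With the tax collected from producers, supply shifts: Qs = 4.5(P − 21) + 60.5.
Solving gives Q = 254 with consumers paying £64 and producers receiving £43 (the £21 wedge).
ΔPS is the trapezoid between Q = 254 and Q = 308 of height £12: ½ · (308 + 254) · 12 = £3372.

Producer surplus falls by £3372 thousand.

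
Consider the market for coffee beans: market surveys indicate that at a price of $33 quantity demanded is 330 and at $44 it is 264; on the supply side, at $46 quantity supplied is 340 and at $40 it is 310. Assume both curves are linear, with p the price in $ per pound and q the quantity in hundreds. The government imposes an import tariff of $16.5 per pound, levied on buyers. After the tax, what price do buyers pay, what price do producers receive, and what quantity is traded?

Buyers pay $45.5; producers receive $29; quantity = 255.

Demand slope: (264 − 330)/(44 − 33) = -6, so qd = 528 − 6p.
Supply slope: (310 − 340)/(40 − 46) = 5, so qs = 5p + 110.
Without the tax, 528 − 6p = 5p + 110 gives 11p = 418, so p* = $38 and q* = 300.
With the tax collected from buyers, demand (in seller-price terms) shifts: qd = 528 − 6(p + 16.5).
Solving gives q = 255 with buyers paying $45.5 and producers receiving $29 (the $16.5 wedge).
The less price-elastic side of the market bears the larger share of a per-unit tax.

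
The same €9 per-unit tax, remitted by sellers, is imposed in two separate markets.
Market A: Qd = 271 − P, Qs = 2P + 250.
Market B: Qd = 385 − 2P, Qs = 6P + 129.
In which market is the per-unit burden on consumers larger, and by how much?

Market A: pre-tax P* = €7, Q* = 264; post-tax Q = 258; per-unit burden on consumers = €6.
Market B: pre-tax P* = €32, Q* = 321; post-tax Q = 307.5; per-unit burden on consumers = €6.75.
Difference: €6 vs €6.75 → market B is larger by €0.75.

Market B, by €0.75.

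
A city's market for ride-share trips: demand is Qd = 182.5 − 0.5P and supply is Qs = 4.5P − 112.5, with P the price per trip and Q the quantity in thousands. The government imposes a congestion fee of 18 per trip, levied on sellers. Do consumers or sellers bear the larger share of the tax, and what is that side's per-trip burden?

Consumers bear the larger share: 16.2 per trip.

Without the tax, 182.5 − 0.5P = 4.5P − 112.5 gives 5P = 295, so P* = 59 and Q* = 153.
With the tax collected from sellers, supply shifts: Qs = 4.5(P − 18) − 112.5.
Solving gives Q = 144.9 with consumers paying 75.2 and sellers receiving 57.2 (the 18 wedge).
Per-trip burden: consumers 16.2, sellers 1.8.
Consumers take the larger share because demand is less price-elastic here (demand slope 0.5 vs supply slope 4.5).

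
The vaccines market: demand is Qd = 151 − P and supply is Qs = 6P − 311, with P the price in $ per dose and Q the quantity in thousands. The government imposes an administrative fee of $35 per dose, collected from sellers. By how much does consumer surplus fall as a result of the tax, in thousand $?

Consumer surplus falls by $2100 thousand.

Before the tax: set 151 − P = 6P − 311 → P* = $66, Q* = 85.
With the tax collected from sellers, supply shifts: Qs = 6(P − 35) − 311.
New equilibrium: buyers pay $96, sellers receive $61, Q = 55. (Wedge: Pb − Ps = 35.)
ΔCS is the trapezoid between Q = 55 and Q = 85 of height $30: ½ · (85 + 55) · 30 = $2100.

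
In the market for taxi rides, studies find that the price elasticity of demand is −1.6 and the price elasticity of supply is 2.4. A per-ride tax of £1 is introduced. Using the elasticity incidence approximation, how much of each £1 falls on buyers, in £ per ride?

Incidence ratio: buyers' share ≈ εs / (εs + |εd|) = 2.4 / (2.4 + 1.6) = 0.6.
So buyers bear ≈ 0.6 × £1 = £0.6; suppliers bear £0.4.

Buyers bear ≈ £0.6 per ride.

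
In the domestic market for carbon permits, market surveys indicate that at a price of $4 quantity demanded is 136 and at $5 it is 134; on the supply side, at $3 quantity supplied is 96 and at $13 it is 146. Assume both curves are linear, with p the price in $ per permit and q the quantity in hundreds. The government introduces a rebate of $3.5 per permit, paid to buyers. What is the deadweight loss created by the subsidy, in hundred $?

Demand slope: (134 − 136)/(5 − 4) = -2, so qd = 144 − 2p.
Supply slope: (146 − 96)/(13 − 3) = 5, so qs = 5p + 81.
Without the subsidy, 144 − 2p = 5p + 81 gives 7p = 63, so p* = $9 and q* = 126.
With a per-unit subsidy paid to buyers, each effectively pays p − 3.5, so demand becomes qd = 144 − 2(p − 3.5).
New equilibrium: buyers pay $6.5, producers receive $10, q = 131. (Wedge: pb − ps = −3.5.)
Quantity rises by |ΔQ| = |126 − 131| = 5.
DWL = ½ · t · |ΔQ| = ½ · 3.5 · 5 = $8.75.

Deadweight loss = $8.75 hundred.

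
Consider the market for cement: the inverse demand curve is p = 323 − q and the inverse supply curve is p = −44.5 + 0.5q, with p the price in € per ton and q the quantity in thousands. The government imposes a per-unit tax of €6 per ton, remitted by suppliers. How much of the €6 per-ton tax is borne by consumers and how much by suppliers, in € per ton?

Consumers bear €4 per ton; suppliers bear €2 per ton.

Inverting to q(p) form: qd = 323 − p; qs = 2p + 89.
Without the tax, 323 − p = 2p + 89 gives 3p = 234, so p* = €78 and q* = 245.
With the tax collected from suppliers, supply shifts: qs = 2(p − 6) + 89.
New equilibrium: consumers pay €82, suppliers receive €76, q = 241. (Wedge: pb − ps = 6.)
Burden on consumers: €4; on suppliers: €2. (They sum to €6.)
The less price-elastic side of the market bears the larger share of a per-unit tax.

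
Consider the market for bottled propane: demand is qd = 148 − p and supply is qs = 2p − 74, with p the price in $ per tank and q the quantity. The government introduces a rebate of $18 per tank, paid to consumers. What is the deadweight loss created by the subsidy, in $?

Without the subsidy, 148 − p = 2p − 74 gives 3p = 222, so p* = $74 and q* = 74.
With a per-unit subsidy paid to consumers, each effectively pays p − 18, so demand becomes qd = 148 − (p − 18).
New equilibrium: consumers pay $62, producers receive $80, q = 86. (Wedge: pb − ps = −18.)
Quantity rises by |ΔQ| = |74 − 86| = 12.
DWL = ½ · t · |ΔQ| = ½ · 18 · 12 = $108.

Deadweight loss = $108.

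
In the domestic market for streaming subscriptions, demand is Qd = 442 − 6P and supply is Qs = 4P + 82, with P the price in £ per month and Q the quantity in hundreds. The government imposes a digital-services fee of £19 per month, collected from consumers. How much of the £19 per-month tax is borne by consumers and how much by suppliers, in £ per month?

Before the tax: set 442 − 6P = 4P + 82 → P* = £36, Q* = 226.
With the tax collected from consumers, demand (in seller-price terms) shifts: Qd = 442 − 6(P + 19).
New equilibrium: consumers pay £43.6, suppliers receive £24.6, Q = 180.4. (Wedge: Pb − Ps = 19.)
Burden on consumers: £7.6; on suppliers: £11.4. (They sum to £19.)
The less price-elastic side of the market bears the larger share of a per-unit tax.

Consumers bear £7.6 per month; suppliers bear £11.4 per month.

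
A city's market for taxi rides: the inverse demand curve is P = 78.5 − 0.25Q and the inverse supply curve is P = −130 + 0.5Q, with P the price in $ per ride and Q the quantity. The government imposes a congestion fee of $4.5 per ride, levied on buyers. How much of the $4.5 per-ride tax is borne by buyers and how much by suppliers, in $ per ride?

Rewrite in direct form: Qd = 314 − 4P and Qs = 2P + 260.
Before the tax: set 314 − 4P = 2P + 260 → P* = $9, Q* = 278.
With the tax collected from buyers, demand (in seller-price terms) shifts: Qd = 314 − 4(P + 4.5).
New equilibrium: buyers pay $10.5, suppliers receive $6, Q = 272. (Wedge: Pb − Ps = 4.5.)
Burden on buyers: $1.5; on suppliers: $3. (They sum to $4.5.)
The less price-elastic side of the market bears the larger share of a per-unit tax.

Buyers bear $1.5 per ride; suppliers bear $3 per ride.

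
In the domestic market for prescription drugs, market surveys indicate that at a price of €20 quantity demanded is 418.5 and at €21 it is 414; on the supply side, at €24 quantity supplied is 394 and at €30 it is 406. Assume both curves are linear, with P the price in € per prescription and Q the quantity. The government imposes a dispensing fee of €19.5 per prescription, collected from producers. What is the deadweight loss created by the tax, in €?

Deadweight loss = €263.25.

Demand slope: (414 − 418.5)/(21 − 20) = -4.5, so Qd = 508.5 − 4.5P.
Supply slope: (406 − 394)/(30 − 24) = 2, so Qs = 2P + 346.
Before the tax: set 508.5 − 4.5P = 2P + 346 → P* = €25, Q* = 396.
With the tax collected from producers, supply shifts: Qs = 2(P − 19.5) + 346.
New equilibrium: buyers pay €31, producers receive €11.5, Q = 369. (Wedge: Pb − Ps = 19.5.)
Quantity falls by |ΔQ| = |396 − 369| = 27.
DWL = ½ · t · |ΔQ| = ½ · 19.5 · 27 = €263.25.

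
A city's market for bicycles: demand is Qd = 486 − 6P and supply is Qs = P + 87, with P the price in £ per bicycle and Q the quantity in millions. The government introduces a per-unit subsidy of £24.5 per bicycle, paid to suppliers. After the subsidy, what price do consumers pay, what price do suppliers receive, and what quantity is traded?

Consumers pay £53.5; suppliers receive £78; quantity = 165.

Without the subsidy, 486 − 6P = P + 87 gives 7P = 399, so P* = £57 and Q* = 144.
With a per-unit subsidy paid to suppliers, each receives P + 24.5 per unit sold, so supply becomes Qs = (P + 24.5) + 87.
New equilibrium: consumers pay £53.5, suppliers receive £78, Q = 165. (Wedge: Pb − Ps = −24.5.)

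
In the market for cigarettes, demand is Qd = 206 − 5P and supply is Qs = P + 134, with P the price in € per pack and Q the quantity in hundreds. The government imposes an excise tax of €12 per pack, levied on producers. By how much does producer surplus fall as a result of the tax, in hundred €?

Producer surplus falls by €1410 hundred.

Without the tax, 206 − 5P = P + 134 gives 6P = 72, so P* = €12 and Q* = 146.
With the tax collected from producers, supply shifts: Qs = (P − 12) + 134.
New equilibrium: consumers pay €14, producers receive €2, Q = 136. (Wedge: Pb − Ps = 12.)
ΔPS is the trapezoid between Q = 136 and Q = 146 of height €10: ½ · (146 + 136) · 10 = €1410.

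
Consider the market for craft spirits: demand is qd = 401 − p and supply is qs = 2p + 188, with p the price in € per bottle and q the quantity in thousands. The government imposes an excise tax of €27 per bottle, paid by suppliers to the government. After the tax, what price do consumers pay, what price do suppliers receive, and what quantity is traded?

Consumers pay €89; suppliers receive €62; quantity = 312.

Without the tax, 401 − p = 2p + 188 gives 3p = 213, so p* = €71 and q* = 330.
With the tax collected from suppliers, supply shifts: qs = 2(p − 27) + 188.
Solving gives q = 312 with consumers paying €89 and suppliers receiving €62 (the €27 wedge).
The less price-elastic side of the market bears the larger share of a per-unit tax.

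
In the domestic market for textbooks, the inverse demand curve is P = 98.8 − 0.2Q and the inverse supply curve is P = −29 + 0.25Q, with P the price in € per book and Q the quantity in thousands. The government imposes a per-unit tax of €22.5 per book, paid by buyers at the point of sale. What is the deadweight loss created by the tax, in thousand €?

Inverting to Q(P) form: Qd = 494 − 5P; Qs = 4P + 116.
Without the tax, 494 − 5P = 4P + 116 gives 9P = 378, so P* = €42 and Q* = 284.
With the tax collected from buyers, demand (in seller-price terms) shifts: Qd = 494 − 5(P + 22.5).
Solving gives Q = 234 with buyers paying €52 and producers receiving €29.5 (the €22.5 wedge).
Quantity falls by |ΔQ| = |284 − 234| = 50.
DWL = ½ · t · |ΔQ| = ½ · 22.5 · 50 = €562.5.

Deadweight loss = €562.5 thousand.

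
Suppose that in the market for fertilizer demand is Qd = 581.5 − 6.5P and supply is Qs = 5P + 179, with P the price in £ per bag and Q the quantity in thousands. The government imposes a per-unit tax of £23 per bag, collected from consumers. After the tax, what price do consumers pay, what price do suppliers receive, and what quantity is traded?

Consumers pay £45; suppliers receive £22; quantity = 289.

Before the tax: set 581.5 − 6.5P = 5P + 179 → P* = £35, Q* = 354.
With the tax collected from consumers, demand (in seller-price terms) shifts: Qd = 581.5 − 6.5(P + 23).
New equilibrium: consumers pay £45, suppliers receive £22, Q = 289. (Wedge: Pb − Ps = 23.)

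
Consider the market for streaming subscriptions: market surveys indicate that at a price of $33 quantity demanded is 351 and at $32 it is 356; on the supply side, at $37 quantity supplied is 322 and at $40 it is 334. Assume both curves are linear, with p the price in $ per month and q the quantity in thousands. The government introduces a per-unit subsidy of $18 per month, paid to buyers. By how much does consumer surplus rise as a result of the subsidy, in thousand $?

Demand slope: (356 − 351)/(32 − 33) = -5, so qd = 516 − 5p.
Supply slope: (334 − 322)/(40 − 37) = 4, so qs = 4p + 174.
Before the subsidy: set 516 − 5p = 4p + 174 → p* = $38, q* = 326.
With a per-unit subsidy paid to buyers, each effectively pays p − 18, so demand becomes qd = 516 − 5(p − 18).
Solving gives q = 366 with buyers paying $30 and suppliers receiving $48 (the $18 wedge).
ΔCS is the trapezoid between Q = 366 and Q = 326 of height $8: ½ · (326 + 366) · 8 = $2768.

Consumer surplus rises by $2768 thousand.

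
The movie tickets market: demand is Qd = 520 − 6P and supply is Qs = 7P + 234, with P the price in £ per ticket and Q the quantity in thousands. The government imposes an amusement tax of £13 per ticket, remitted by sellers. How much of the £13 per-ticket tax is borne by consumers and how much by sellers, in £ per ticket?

Consumers bear £7 per ticket; sellers bear £6 per ticket.

Before the tax: set 520 − 6P = 7P + 234 → P* = £22, Q* = 388.
With the tax collected from sellers, supply shifts: Qs = 7(P − 13) + 234.
Solving gives Q = 346 with consumers paying £29 and sellers receiving £16 (the £13 wedge).
Burden on consumers: £7; on sellers: £6. (They sum to £13.)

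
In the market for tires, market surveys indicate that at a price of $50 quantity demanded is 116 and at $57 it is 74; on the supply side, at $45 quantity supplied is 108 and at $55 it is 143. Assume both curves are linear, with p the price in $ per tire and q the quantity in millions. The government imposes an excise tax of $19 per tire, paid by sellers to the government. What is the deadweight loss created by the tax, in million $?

Deadweight loss = $399 million.

Demand slope: (74 − 116)/(57 − 50) = -6, so qd = 416 − 6p.
Supply slope: (143 − 108)/(55 − 45) = 3.5, so qs = 3.5p − 49.5.
Before the tax: set 416 − 6p = 3.5p − 49.5 → p* = $49, q* = 122.
With the tax collected from sellers, supply shifts: qs = 3.5(p − 19) − 49.5.
Solving gives q = 80 with buyers paying $56 and sellers receiving $37 (the $19 wedge).
Quantity falls by |ΔQ| = |122 − 80| = 42.
DWL = ½ · t · |ΔQ| = ½ · 19 · 42 = $399.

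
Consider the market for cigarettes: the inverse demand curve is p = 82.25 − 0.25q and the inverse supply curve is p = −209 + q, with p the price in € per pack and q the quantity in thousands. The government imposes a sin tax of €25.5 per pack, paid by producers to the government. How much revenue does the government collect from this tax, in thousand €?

Inverting to q(p) form: qd = 329 − 4p; qs = p + 209.
Without the tax, 329 − 4p = p + 209 gives 5p = 120, so p* = €24 and q* = 233.
With the tax collected from producers, supply shifts: qs = (p − 25.5) + 209.
New equilibrium: buyers pay €29.1, producers receive €3.6, q = 212.6. (Wedge: pb − ps = 25.5.)
Revenue = t · Q = 25.5 · 212.6 = €5421.3.

Tax revenue = €5421.3 thousand.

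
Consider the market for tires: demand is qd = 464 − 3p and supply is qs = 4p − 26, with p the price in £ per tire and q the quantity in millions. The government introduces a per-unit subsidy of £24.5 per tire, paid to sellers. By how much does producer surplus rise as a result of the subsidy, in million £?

Producer surplus rises by £2887.5 million.

Before the subsidy: set 464 − 3p = 4p − 26 → p* = £70, q* = 254.
With a per-unit subsidy paid to sellers, each receives p + 24.5 per unit sold, so supply becomes qs = 4(p + 24.5) − 26.
Solving gives q = 296 with consumers paying £56 and sellers receiving £80.5 (the £24.5 wedge).
ΔPS is the trapezoid between Q = 296 and Q = 254 of height £10.5: ½ · (254 + 296) · 10.5 = £2887.5.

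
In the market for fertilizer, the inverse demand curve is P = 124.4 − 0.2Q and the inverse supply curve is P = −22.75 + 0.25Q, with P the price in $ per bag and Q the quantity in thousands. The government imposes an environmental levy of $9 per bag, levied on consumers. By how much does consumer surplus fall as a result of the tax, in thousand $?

Consumer surplus falls by $1268 thousand.

Inverting to Q(P) form: Qd = 622 − 5P; Qs = 4P + 91.
Without the tax, 622 − 5P = 4P + 91 gives 9P = 531, so P* = $59 and Q* = 327.
With the tax collected from consumers, demand (in seller-price terms) shifts: Qd = 622 − 5(P + 9).
Solving gives Q = 307 with consumers paying $63 and suppliers receiving $54 (the $9 wedge).
ΔCS is the trapezoid between Q = 307 and Q = 327 of height $4: ½ · (327 + 307) · 4 = $1268.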